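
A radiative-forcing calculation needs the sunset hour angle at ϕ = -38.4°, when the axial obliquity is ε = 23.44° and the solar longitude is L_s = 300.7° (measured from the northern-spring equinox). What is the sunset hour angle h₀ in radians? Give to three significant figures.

h₀ = 1.86 rad

Solar declination: sin δ = sin ε · sin L_s = sin 23.44° × sin 300.7° = -0.34204, so δ = -20.001°.
cos h₀ = −tan ϕ · tan δ = −tan(-38.4°) × tan(-20.001°) = -0.2885, so h₀ = 1.8635 rad = 106.77°.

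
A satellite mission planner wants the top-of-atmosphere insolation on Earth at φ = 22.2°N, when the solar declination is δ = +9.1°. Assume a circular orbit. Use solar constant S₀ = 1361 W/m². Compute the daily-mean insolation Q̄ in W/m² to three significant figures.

Q̄ ≈ 438 W/m²

cos H₀ = −tan(+22.2°) tan(+9.100°) = -0.0654, H₀ = 1.6362 rad.
Bracket: H₀ sin φ sin δ + cos φ cos δ sin H₀ = 1.6362×0.37784×0.15816 + 0.92587×0.98741×0.99786 = 0.097778 + 0.912257 = 1.010035.
Q̄ = (S₀/π) × [bracket] = (1361/π) × 1.010035 = 437.6 W/m².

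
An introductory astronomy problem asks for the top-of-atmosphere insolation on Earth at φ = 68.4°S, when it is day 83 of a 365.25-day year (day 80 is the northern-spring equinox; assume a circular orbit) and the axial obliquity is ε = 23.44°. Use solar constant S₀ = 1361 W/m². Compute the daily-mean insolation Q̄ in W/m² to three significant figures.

Q̄ ≈ 147 W/m²

Solar longitude: λ_s = 360° × (83 − 80)/365.25 = 2.957°.
sin δ = sin 23.44° × sin 2.957° = 0.02052, so δ = +1.176°.
cos H₀ = −tan(-68.4°) tan(+1.176°) = 0.0518, H₀ = 1.5189 rad.
Bracket: H₀ sin φ sin δ + cos φ cos δ sin H₀ = 1.5189×-0.92978×0.02052 + 0.36812×0.99979×0.99866 = -0.028979 + 0.367550 = 0.338571.
Q̄ = (S₀/π) × [bracket] = (1361/π) × 0.338571 = 146.7 W/m².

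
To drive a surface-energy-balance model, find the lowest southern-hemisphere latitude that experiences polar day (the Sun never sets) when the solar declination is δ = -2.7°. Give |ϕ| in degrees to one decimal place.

Polar day requires cos h₀ = −tan ϕ tan δ ≤ −1, i.e. tan ϕ tan δ ≥ 1.
The boundary is |tan ϕ| · |tan δ| = 1, so |ϕ| = 90° − |δ| = 90° − 2.7° = 87.3° in the southern hemisphere.

|ϕ| = 87.3°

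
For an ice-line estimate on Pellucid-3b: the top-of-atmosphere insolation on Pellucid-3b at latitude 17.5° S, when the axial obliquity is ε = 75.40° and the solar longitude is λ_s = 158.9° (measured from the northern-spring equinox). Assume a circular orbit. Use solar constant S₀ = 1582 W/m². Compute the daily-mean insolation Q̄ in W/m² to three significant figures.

Solar declination: sin δ = sin ε · sin λ_s = sin 75.40° × sin 158.9° = 0.34837, so δ = +20.388°.
cos H₀ = −tan(-17.5°) tan(+20.388°) = 0.1172, H₀ = 1.4533 rad.
Bracket: H₀ sin φ sin δ + cos φ cos δ sin H₀ = 1.4533×-0.30071×0.34837 + 0.95372×0.93736×0.99311 = -0.152245 + 0.887819 = 0.735574.
Q̄ = (S₀/π) × [bracket] = (1582/π) × 0.735574 = 370.4 W/m².

Q̄ ≈ 370 W/m²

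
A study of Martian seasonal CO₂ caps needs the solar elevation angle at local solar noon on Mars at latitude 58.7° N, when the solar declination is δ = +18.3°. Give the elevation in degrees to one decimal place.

49.6°

At local noon the hour angle is zero, so the zenith angle equals |φ − δ| = |+58.7° − (+18.300°)| = 40.400°.
Elevation = 90° − 40.400° = 49.6°.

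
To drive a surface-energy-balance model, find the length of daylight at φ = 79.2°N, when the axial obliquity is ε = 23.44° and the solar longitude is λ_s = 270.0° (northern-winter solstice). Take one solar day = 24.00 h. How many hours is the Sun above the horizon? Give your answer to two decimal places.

Solar declination: sin δ = sin ε · sin λ_s = sin 23.44° × sin 270.0° = -0.39779, so δ = -23.440°.
cos H₀ = −tan φ · tan δ = 2.2728 ≥ 1, so the Sun never rises (polar night) and H₀ = 0.
Daylight = 2H₀/(2π) × 24.00 h = (0.0000/π) × 24.00 = 0.00 h.

0.00 h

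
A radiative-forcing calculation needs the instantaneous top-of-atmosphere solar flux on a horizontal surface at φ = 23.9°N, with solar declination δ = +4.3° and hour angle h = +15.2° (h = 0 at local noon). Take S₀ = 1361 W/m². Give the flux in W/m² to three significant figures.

cos θ_z = sin φ sin δ + cos φ cos δ cos h = 0.030377 + 0.879787 = 0.910164.
Flux = S₀ · cos θ_z = 1361 × 0.910164 = 1239 W/m².

1.24e+03 W/m²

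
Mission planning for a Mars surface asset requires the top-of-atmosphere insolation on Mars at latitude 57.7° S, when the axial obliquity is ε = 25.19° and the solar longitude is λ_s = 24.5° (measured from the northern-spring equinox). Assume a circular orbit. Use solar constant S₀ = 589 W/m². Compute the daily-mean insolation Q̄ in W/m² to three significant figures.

Solar declination: sin δ = sin ε · sin λ_s = sin 25.19° × sin 24.5° = 0.17650, so δ = +10.166°.
cos H₀ = −tan(-57.7°) tan(+10.166°) = 0.2837, H₀ = 1.2832 rad.
Bracket: H₀ sin φ sin δ + cos φ cos δ sin H₀ = 1.2832×-0.84526×0.17650 + 0.53435×0.98430×0.95893 = -0.191439 + 0.504359 = 0.312920.
Q̄ = (S₀/π) × [bracket] = (589/π) × 0.312920 = 58.67 W/m².

Q̄ ≈ 58.7 W/m²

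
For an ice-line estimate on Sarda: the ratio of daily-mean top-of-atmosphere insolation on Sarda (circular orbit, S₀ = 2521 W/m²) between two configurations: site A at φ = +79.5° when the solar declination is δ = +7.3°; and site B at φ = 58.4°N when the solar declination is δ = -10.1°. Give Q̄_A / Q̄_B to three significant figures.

Q̄_A / Q̄_B ≈ 1.39

— Configuration A (φ=+79.5°):
cos H₀ = −tan(+79.5°) tan(+7.300°) = -0.6912, H₀ = 2.3339 rad.
Bracket: H₀ sin φ sin δ + cos φ cos δ sin H₀ = 2.3339×0.98325×0.12706 + 0.18224×0.99189×0.72268 = 0.291578 + 0.130633 = 0.422211.
Q̄ = (S₀/π) × [bracket] = (2521/π) × 0.422211 = 338.81 W/m².
— Configuration B (φ=+58.4°):
cos H₀ = −tan(+58.4°) tan(-10.100°) = 0.2895, H₀ = 1.2770 rad.
Bracket: H₀ sin φ sin δ + cos φ cos δ sin H₀ = 1.2770×0.85173×-0.17537 + 0.52399×0.98450×0.95717 = -0.190743 + 0.493774 = 0.303031.
Q̄ = (S₀/π) × [bracket] = (2521/π) × 0.303031 = 243.17 W/m².
Ratio Q̄_A / Q̄_B = 338.81 / 243.17 = 1.393.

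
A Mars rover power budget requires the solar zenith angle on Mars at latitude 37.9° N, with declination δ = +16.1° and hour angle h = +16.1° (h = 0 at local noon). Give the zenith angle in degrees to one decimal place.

cos θ_z = sin φ sin δ + cos φ cos δ cos h = 0.170350 + 0.728401 = 0.898751.
θ_z = arccos(0.898751) = 26.0°.

θ_z = 26.0°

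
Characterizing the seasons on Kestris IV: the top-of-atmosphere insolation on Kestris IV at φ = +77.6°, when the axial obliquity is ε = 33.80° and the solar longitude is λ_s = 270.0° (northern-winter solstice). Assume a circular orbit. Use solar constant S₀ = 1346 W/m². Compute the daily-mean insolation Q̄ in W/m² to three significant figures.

Q̄ ≈ 0.00 W/m²

Solar declination: sin δ = sin ε · sin λ_s = sin 33.80° × sin 270.0° = -0.55630, so δ = -33.800°.
cos H₀ = −tan(+77.6°) tan(-33.800°) = 3.0448 ≥ 1 ⇒ polar night, H₀ = 0 and Q̄ = 0.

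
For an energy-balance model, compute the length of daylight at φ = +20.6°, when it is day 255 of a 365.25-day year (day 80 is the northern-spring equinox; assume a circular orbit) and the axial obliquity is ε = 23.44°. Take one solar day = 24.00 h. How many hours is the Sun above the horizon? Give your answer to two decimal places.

Solar longitude: λ_s = 360° × (255 − 80)/365.25 = 172.485°.
sin δ = sin 23.44° × sin 172.485° = 0.05203, so δ = +2.982°.
cos H₀ = −tan φ · tan δ = −tan(+20.6°) × tan(+2.982°) = -0.0196, so H₀ = 1.5904 rad = 91.12°.
Daylight = 2H₀/(2π) × 24.00 h = (1.5904/π) × 24.00 = 12.15 h.

12.15 h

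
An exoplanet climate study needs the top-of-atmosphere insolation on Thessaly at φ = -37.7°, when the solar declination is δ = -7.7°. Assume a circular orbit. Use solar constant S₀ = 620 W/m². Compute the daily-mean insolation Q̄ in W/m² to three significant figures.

Q̄ ≈ 181 W/m²

cos H₀ = −tan(-37.7°) tan(-7.700°) = -0.1045, H₀ = 1.6755 rad.
Bracket: H₀ sin φ sin δ + cos φ cos δ sin H₀ = 1.6755×-0.61153×-0.13399 + 0.79122×0.99098×0.99453 = 0.137289 + 0.779794 = 0.917083.
Q̄ = (S₀/π) × [bracket] = (620/π) × 0.917083 = 181.0 W/m².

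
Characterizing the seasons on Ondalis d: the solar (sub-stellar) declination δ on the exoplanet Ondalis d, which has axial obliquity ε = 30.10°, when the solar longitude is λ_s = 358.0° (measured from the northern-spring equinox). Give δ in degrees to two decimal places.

sin δ = sin ε · sin λ_s = sin 30.10° × sin 358.0° = -0.017502.
δ = arcsin(-0.017502) = -1.00°.

δ = -1.00°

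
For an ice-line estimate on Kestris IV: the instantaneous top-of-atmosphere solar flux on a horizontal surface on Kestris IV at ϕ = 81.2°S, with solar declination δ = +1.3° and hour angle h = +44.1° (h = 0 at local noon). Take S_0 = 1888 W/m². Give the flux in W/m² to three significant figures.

165 W/m²

cos θ_z = sin ϕ sin δ + cos ϕ cos δ cos h = -0.022420 + 0.109835 = 0.087415.
Flux = S_0 · cos θ_z = 1888 × 0.087415 = 165.0 W/m².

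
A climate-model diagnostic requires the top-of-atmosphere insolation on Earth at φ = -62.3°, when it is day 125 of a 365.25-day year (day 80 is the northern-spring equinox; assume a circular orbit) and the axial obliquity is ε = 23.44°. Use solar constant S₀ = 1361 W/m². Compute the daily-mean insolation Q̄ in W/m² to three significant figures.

Solar longitude: λ_s = 360° × (125 − 80)/365.25 = 44.353°.
sin δ = sin 23.44° × sin 44.353° = 0.27809, so δ = +16.146°.
cos H₀ = −tan(-62.3°) tan(+16.146°) = 0.5514, H₀ = 0.9867 rad.
Bracket: H₀ sin φ sin δ + cos φ cos δ sin H₀ = 0.9867×-0.88539×0.27809 + 0.46484×0.96056×0.83422 = -0.242943 + 0.372485 = 0.129542.
Q̄ = (S₀/π) × [bracket] = (1361/π) × 0.129542 = 56.12 W/m².

Q̄ ≈ 56.1 W/m²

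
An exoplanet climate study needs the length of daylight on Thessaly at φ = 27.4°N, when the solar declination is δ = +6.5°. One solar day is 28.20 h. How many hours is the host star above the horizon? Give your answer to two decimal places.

14.63 h

cos H₀ = −tan φ · tan δ = −tan(+27.4°) × tan(+6.500°) = -0.0591, so H₀ = 1.6299 rad = 93.39°.
Daylight = 2H₀/(2π) × 28.20 h = (1.6299/π) × 28.20 = 14.63 h.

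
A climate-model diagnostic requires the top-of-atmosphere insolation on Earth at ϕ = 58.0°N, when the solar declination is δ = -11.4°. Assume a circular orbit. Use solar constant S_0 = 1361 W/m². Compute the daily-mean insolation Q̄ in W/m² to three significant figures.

cos h₀ = −tan(+58.0°) tan(-11.400°) = 0.3227, h₀ = 1.2422 rad.
Bracket: h₀ sin ϕ sin δ + cos ϕ cos δ sin h₀ = 1.2422×0.84805×-0.19766 + 0.52992×0.98027×0.94651 = -0.208224 + 0.491679 = 0.283455.
Q̄ = (S_0/π) × [bracket] = (1361/π) × 0.283455 = 122.8 W/m².

Q̄ ≈ 123 W/m²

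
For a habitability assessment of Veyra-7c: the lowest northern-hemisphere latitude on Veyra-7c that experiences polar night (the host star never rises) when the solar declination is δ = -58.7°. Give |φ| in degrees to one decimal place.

|φ| = 31.3°

Polar night requires cos H₀ = −tan φ tan δ ≥ 1, i.e. tan φ tan δ ≤ −1.
The boundary is |tan φ| · |tan δ| = 1, so |φ| = 90° − |δ| = 90° − 58.7° = 31.3° in the northern hemisphere.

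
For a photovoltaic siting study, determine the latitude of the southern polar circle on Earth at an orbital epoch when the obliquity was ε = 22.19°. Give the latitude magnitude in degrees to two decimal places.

The polar circle is the lowest latitude that experiences at least one full rotation of continuous darkness at the northern-summer solstice; it lies at |φ| = 90° − ε = 90° − 22.19° = 67.81°.

67.81°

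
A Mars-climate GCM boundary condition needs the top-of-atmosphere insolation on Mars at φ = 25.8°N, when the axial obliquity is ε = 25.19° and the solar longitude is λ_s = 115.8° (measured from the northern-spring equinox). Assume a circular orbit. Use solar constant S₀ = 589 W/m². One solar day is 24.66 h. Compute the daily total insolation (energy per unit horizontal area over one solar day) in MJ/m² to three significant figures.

18.5 MJ/m²

Solar declination: sin δ = sin ε · sin λ_s = sin 25.19° × sin 115.8° = 0.38319, so δ = +22.532°.
cos H₀ = −tan(+25.8°) tan(+22.532°) = -0.2006, H₀ = 1.7727 rad.
Bracket: H₀ sin φ sin δ + cos φ cos δ sin H₀ = 1.7727×0.43523×0.38319 + 0.90032×0.92367×0.97968 = 0.295643 + 0.814700 = 1.110343.
Q̄ = (S₀/π) × [bracket] = (589/π) × 1.110343 = 208.17 W/m².
Daily total = Q̄ × 24.66 h × 3600 s/h = 208.17 × 24.66 × 3600 / 10⁶ = 18.48 MJ/m².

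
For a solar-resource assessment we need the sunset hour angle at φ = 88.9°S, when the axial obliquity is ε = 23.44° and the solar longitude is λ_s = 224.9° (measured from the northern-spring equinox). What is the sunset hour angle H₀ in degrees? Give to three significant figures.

Solar declination: sin δ = sin ε · sin λ_s = sin 23.44° × sin 224.9° = -0.28079, so δ = -16.307°.
Sunrise equation: cos H₀ = −tan φ · tan δ = -15.2366 ≤ −1, so the Sun never sets (polar day) and H₀ = π.

H₀ = 180°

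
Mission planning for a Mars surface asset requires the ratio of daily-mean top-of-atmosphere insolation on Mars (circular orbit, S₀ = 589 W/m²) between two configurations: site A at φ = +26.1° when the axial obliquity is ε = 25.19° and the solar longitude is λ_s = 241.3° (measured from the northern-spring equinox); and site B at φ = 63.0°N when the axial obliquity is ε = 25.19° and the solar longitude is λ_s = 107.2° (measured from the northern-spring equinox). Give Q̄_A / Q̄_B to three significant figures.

Q̄_A / Q̄_B ≈ 0.512

— Configuration A (φ=+26.1°):
Solar declination: sin δ = sin ε · sin λ_s = sin 25.19° × sin 241.3° = -0.37333, so δ = -21.921°.
cos H₀ = −tan(+26.1°) tan(-21.921°) = 0.1971, H₀ = 1.3723 rad.
Bracket: H₀ sin φ sin δ + cos φ cos δ sin H₀ = 1.3723×0.43994×-0.37333 + 0.89803×0.92770×0.98037 = -0.225390 + 0.816749 = 0.591359.
Q̄ = (S₀/π) × [bracket] = (589/π) × 0.591359 = 110.87 W/m².
— Configuration B (φ=+63.0°):
Solar declination: sin δ = sin ε · sin λ_s = sin 25.19° × sin 107.2° = 0.40659, so δ = +23.991°.
cos H₀ = −tan(+63.0°) tan(+23.991°) = -0.8734, H₀ = 2.6330 rad.
Bracket: H₀ sin φ sin δ + cos φ cos δ sin H₀ = 2.6330×0.89101×0.40659 + 0.45399×0.91361×0.48696 = 0.953872 + 0.201976 = 1.155848.
Q̄ = (S₀/π) × [bracket] = (589/π) × 1.155848 = 216.70 W/m².
Ratio Q̄_A / Q̄_B = 110.87 / 216.70 = 0.5116.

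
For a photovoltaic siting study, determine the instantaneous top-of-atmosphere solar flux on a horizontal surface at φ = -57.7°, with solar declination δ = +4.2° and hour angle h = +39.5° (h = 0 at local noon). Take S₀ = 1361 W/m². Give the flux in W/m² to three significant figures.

cos θ_z = sin φ sin δ + cos φ cos δ cos h = -0.061905 + 0.411212 = 0.349307.
Flux = S₀ · cos θ_z = 1361 × 0.349307 = 475.4 W/m².

475 W/m²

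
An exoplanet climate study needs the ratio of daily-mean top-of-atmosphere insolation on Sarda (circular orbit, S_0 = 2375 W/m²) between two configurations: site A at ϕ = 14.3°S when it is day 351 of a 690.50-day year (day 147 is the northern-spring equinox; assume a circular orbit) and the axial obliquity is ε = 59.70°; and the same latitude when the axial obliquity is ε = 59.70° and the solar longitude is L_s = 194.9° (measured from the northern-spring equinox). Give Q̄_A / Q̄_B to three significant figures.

Q̄_A / Q̄_B ≈ 0.252

— Configuration A (ϕ=-14.3°):
Solar longitude: L_s = 360° × (351 − 147)/690.50 = 106.358°.
sin δ = sin 59.70° × sin 106.358° = 0.82845, so δ = +55.940°.
cos h₀ = −tan(-14.3°) tan(+55.940°) = 0.3770, h₀ = 1.1842 rad.
Bracket: h₀ sin ϕ sin δ + cos ϕ cos δ sin h₀ = 1.1842×-0.24700×0.82845 + 0.96902×0.56007×0.92620 = -0.242319 + 0.502666 = 0.260347.
Q̄ = (S_0/π) × [bracket] = (2375/π) × 0.260347 = 196.82 W/m².
— Configuration B (ϕ=-14.3°):
Solar declination: sin δ = sin ε · sin L_s = sin 59.70° × sin 194.9° = -0.22201, so δ = -12.827°.
cos h₀ = −tan(-14.3°) tan(-12.827°) = -0.0580, h₀ = 1.6289 rad.
Bracket: h₀ sin ϕ sin δ + cos ϕ cos δ sin h₀ = 1.6289×-0.24700×-0.22201 + 0.96902×0.97505×0.99831 = 0.089323 + 0.943246 = 1.032569.
Q̄ = (S_0/π) × [bracket] = (2375/π) × 1.032569 = 780.61 W/m².
Ratio Q̄_A / Q̄_B = 196.82 / 780.61 = 0.2521.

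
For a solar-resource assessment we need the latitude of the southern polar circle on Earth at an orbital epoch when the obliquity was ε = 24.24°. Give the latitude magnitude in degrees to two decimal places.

65.76°

The polar circle is the lowest latitude that experiences at least one full rotation of continuous darkness at the northern-summer solstice; it lies at |ϕ| = 90° − ε = 90° − 24.24° = 65.76°.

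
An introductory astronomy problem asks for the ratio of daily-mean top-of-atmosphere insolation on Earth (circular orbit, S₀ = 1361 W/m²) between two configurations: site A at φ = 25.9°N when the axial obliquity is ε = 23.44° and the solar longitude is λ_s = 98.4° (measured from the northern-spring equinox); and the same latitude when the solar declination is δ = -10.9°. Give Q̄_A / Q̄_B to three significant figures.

— Configuration A (φ=+25.9°):
Solar declination: sin δ = sin ε · sin λ_s = sin 23.44° × sin 98.4° = 0.39352, so δ = +23.174°.
cos H₀ = −tan(+25.9°) tan(+23.174°) = -0.2079, H₀ = 1.7802 rad.
Bracket: H₀ sin φ sin δ + cos φ cos δ sin H₀ = 1.7802×0.43680×0.39352 + 0.89956×0.91932×0.97816 = 0.305998 + 0.808922 = 1.114920.
Q̄ = (S₀/π) × [bracket] = (1361/π) × 1.114920 = 483.01 W/m².
— Configuration B (φ=+25.9°):
cos H₀ = −tan(+25.9°) tan(-10.900°) = 0.0935, H₀ = 1.4772 rad.
Bracket: H₀ sin φ sin δ + cos φ cos δ sin H₀ = 1.4772×0.43680×-0.18910 + 0.89956×0.98196×0.99562 = -0.122015 + 0.879463 = 0.757448.
Q̄ = (S₀/π) × [bracket] = (1361/π) × 0.757448 = 328.14 W/m².
Ratio Q̄_A / Q̄_B = 483.01 / 328.14 = 1.472.

Q̄_A / Q̄_B ≈ 1.47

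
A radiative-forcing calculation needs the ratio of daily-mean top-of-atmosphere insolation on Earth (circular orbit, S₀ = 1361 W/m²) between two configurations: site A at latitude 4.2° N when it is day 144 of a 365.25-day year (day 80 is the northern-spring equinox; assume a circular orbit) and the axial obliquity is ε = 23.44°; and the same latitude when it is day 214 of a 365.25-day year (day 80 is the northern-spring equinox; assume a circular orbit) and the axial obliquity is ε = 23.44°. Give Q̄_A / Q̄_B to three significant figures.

Q̄_A / Q̄_B ≈ 0.986

— Configuration A (φ=+4.2°):
Solar longitude: λ_s = 360° × (144 − 80)/365.25 = 63.080°.
sin δ = sin 23.44° × sin 63.080° = 0.35468, so δ = +20.774°.
cos H₀ = −tan(+4.2°) tan(+20.774°) = -0.0279, H₀ = 1.5987 rad.
Bracket: H₀ sin φ sin δ + cos φ cos δ sin H₀ = 1.5987×0.07324×0.35468 + 0.99731×0.93499×0.99961 = 0.041529 + 0.932111 = 0.973640.
Q̄ = (S₀/π) × [bracket] = (1361/π) × 0.973640 = 421.80 W/m².
— Configuration B (φ=+4.2°):
Solar longitude: λ_s = 360° × (214 − 80)/365.25 = 132.074°.
sin δ = sin 23.44° × sin 132.074° = 0.29527, so δ = +17.174°.
cos H₀ = −tan(+4.2°) tan(+17.174°) = -0.0227, H₀ = 1.5935 rad.
Bracket: H₀ sin φ sin δ + cos φ cos δ sin H₀ = 1.5935×0.07324×0.29527 + 0.99731×0.95541×0.99974 = 0.034460 + 0.952592 = 0.987052.
Q̄ = (S₀/π) × [bracket] = (1361/π) × 0.987052 = 427.61 W/m².
Ratio Q̄_A / Q̄_B = 421.80 / 427.61 = 0.9864.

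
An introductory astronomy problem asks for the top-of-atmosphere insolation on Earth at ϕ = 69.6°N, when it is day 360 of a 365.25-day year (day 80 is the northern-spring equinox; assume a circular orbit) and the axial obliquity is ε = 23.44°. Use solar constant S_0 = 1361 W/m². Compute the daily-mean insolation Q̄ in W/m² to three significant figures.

Solar longitude: L_s = 360° × (360 − 80)/365.25 = 275.975°.
sin δ = sin 23.44° × sin 275.975° = -0.39563, so δ = -23.305°.
cos h₀ = −tan(+69.6°) tan(-23.305°) = 1.1583 ≥ 1 ⇒ polar night, h₀ = 0 and Q̄ = 0.

Q̄ ≈ 0.00 W/m²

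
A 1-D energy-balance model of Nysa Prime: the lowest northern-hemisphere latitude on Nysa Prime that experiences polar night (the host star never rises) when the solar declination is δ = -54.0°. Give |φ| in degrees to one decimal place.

Polar night requires cos H₀ = −tan φ tan δ ≥ 1, i.e. tan φ tan δ ≤ −1.
The boundary is |tan φ| · |tan δ| = 1, so |φ| = 90° − |δ| = 90° − 54.0° = 36.0° in the northern hemisphere.

|φ| = 36.0°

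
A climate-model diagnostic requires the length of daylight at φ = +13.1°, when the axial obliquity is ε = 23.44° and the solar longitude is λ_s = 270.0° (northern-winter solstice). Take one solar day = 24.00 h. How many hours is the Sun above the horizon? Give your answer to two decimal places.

Solar declination: sin δ = sin ε · sin λ_s = sin 23.44° × sin 270.0° = -0.39779, so δ = -23.440°.
cos H₀ = −tan φ · tan δ = −tan(+13.1°) × tan(-23.440°) = 0.1009, so H₀ = 1.4697 rad = 84.21°.
Daylight = 2H₀/(2π) × 24.00 h = (1.4697/π) × 24.00 = 11.23 h.

11.23 h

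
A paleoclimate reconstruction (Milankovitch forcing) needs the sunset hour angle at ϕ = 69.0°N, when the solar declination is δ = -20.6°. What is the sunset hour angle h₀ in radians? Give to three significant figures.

h₀ = 0.204 rad

cos h₀ = −tan ϕ · tan δ = −tan(+69.0°) × tan(-20.600°) = 0.9792, so h₀ = 0.2044 rad = 11.71°.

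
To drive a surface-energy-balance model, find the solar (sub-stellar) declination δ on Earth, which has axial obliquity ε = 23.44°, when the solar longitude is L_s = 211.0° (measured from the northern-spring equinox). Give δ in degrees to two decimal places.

δ = -11.82°

sin δ = sin ε · sin L_s = sin 23.44° × sin 211.0° = -0.204876.
δ = arcsin(-0.204876) = -11.82°.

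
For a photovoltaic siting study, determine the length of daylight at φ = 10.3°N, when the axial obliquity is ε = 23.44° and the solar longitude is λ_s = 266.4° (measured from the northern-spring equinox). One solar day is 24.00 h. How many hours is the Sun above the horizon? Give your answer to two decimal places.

Solar declination: sin δ = sin ε · sin λ_s = sin 23.44° × sin 266.4° = -0.39700, so δ = -23.391°.
cos H₀ = −tan φ · tan δ = −tan(+10.3°) × tan(-23.391°) = 0.0786, so H₀ = 1.4921 rad = 85.49°.
Daylight = 2H₀/(2π) × 24.00 h = (1.4921/π) × 24.00 = 11.40 h.

11.40 h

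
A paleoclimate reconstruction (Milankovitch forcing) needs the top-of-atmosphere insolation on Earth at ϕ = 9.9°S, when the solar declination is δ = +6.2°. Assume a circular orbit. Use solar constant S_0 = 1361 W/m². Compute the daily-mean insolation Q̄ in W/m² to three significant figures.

cos h₀ = −tan(-9.9°) tan(+6.200°) = 0.0190, h₀ = 1.5518 rad.
Bracket: h₀ sin ϕ sin δ + cos ϕ cos δ sin h₀ = 1.5518×-0.17193×0.10800 + 0.98511×0.99415×0.99982 = -0.028815 + 0.979171 = 0.950356.
Q̄ = (S_0/π) × [bracket] = (1361/π) × 0.950356 = 411.7 W/m².

Q̄ ≈ 412 W/m²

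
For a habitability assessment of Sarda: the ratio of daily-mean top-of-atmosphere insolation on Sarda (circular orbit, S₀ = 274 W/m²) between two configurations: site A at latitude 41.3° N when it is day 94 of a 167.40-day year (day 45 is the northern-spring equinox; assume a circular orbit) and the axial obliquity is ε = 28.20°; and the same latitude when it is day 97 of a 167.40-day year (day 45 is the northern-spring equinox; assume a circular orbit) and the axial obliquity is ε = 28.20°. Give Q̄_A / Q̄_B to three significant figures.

— Configuration A (φ=+41.3°):
Solar longitude: λ_s = 360° × (94 − 45)/167.40 = 105.376°.
sin δ = sin 28.20° × sin 105.376° = 0.45564, so δ = +27.106°.
cos H₀ = −tan(+41.3°) tan(+27.106°) = -0.4497, H₀ = 2.0372 rad.
Bracket: H₀ sin φ sin δ + cos φ cos δ sin H₀ = 2.0372×0.66000×0.45564 + 0.75126×0.89017×0.89319 = 0.612632 + 0.597320 = 1.209952.
Q̄ = (S₀/π) × [bracket] = (274/π) × 1.209952 = 105.53 W/m².
— Configuration B (φ=+41.3°):
Solar longitude: λ_s = 360° × (97 − 45)/167.40 = 111.828°.
sin δ = sin 28.20° × sin 111.828° = 0.43867, so δ = +26.019°.
cos H₀ = −tan(+41.3°) tan(+26.019°) = -0.4288, H₀ = 2.0140 rad.
Bracket: H₀ sin φ sin δ + cos φ cos δ sin H₀ = 2.0140×0.66000×0.43867 + 0.75126×0.89865×0.90338 = 0.583098 + 0.609890 = 1.192988.
Q̄ = (S₀/π) × [bracket] = (274/π) × 1.192988 = 104.05 W/m².
Ratio Q̄_A / Q̄_B = 105.53 / 104.05 = 1.014.

Q̄_A / Q̄_B ≈ 1.01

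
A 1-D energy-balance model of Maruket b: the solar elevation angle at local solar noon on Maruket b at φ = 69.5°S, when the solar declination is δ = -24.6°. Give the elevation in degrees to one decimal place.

45.1°

At local noon the hour angle is zero, so the zenith angle equals |φ − δ| = |-69.5° − (-24.600°)| = 44.900°.
Elevation = 90° − 44.900° = 45.1°.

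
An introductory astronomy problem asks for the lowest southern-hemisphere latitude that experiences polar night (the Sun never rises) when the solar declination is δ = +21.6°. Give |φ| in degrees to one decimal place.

Polar night requires cos H₀ = −tan φ tan δ ≥ 1, i.e. tan φ tan δ ≤ −1.
The boundary is |tan φ| · |tan δ| = 1, so |φ| = 90° − |δ| = 90° − 21.6° = 68.4° in the southern hemisphere.

|φ| = 68.4°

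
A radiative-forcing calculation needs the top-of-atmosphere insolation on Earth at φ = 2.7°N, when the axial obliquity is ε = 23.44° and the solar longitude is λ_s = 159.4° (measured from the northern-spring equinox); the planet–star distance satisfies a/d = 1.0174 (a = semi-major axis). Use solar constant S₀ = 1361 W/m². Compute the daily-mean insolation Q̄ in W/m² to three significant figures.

Solar declination: sin δ = sin ε · sin λ_s = sin 23.44° × sin 159.4° = 0.13996, so δ = +8.045°.
cos H₀ = −tan(+2.7°) tan(+8.045°) = -0.0067, H₀ = 1.5775 rad.
Bracket: H₀ sin φ sin δ + cos φ cos δ sin H₀ = 1.5775×0.04711×0.13996 + 0.99889×0.99016×0.99998 = 0.010401 + 0.989041 = 0.999442.
Inverse-square distance factor (a/d)² = 1.0174² = 1.035103.
Q̄ = (S₀/π) × 1.035103 × [bracket] = (1361/π) × 1.035103 × 0.999442 = 448.2 W/m².

Q̄ ≈ 448 W/m²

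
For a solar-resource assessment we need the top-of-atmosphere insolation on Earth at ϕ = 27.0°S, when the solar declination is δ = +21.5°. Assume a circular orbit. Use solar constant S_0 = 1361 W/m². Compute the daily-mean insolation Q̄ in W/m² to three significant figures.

Q̄ ≈ 253 W/m²

cos h₀ = −tan(-27.0°) tan(+21.500°) = 0.2007, h₀ = 1.3687 rad.
Bracket: h₀ sin ϕ sin δ + cos ϕ cos δ sin h₀ = 1.3687×-0.45399×0.36650 + 0.89101×0.93042×0.97965 = -0.227734 + 0.812143 = 0.584409.
Q̄ = (S_0/π) × [bracket] = (1361/π) × 0.584409 = 253.2 W/m².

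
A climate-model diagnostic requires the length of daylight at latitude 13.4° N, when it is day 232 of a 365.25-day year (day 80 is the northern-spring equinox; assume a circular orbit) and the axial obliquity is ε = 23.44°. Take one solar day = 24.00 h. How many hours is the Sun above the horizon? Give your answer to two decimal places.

Solar longitude: L_s = 360° × (232 − 80)/365.25 = 149.815°.
sin δ = sin 23.44° × sin 149.815° = 0.20000, so δ = +11.537°.
cos h₀ = −tan ϕ · tan δ = −tan(+13.4°) × tan(+11.537°) = -0.0486, so h₀ = 1.6194 rad = 92.79°.
Daylight = 2h₀/(2π) × 24.00 h = (1.6194/π) × 24.00 = 12.37 h.

12.37 h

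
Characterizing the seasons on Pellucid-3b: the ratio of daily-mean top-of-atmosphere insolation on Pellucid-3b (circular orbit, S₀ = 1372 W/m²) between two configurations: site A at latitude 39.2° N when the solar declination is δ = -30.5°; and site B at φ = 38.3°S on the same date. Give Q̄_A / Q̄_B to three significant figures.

Q̄_A / Q̄_B ≈ 0.195

— Configuration A (φ=+39.2°):
cos H₀ = −tan(+39.2°) tan(-30.500°) = 0.4804, H₀ = 1.0697 rad.
Bracket: H₀ sin φ sin δ + cos φ cos δ sin H₀ = 1.0697×0.63203×-0.50754 + 0.77494×0.86163×0.87704 = -0.343139 + 0.585610 = 0.242471.
Q̄ = (S₀/π) × [bracket] = (1372/π) × 0.242471 = 105.89 W/m².
— Configuration B (φ=-38.3°):
cos H₀ = −tan(-38.3°) tan(-30.500°) = -0.4652, H₀ = 2.0547 rad.
Bracket: H₀ sin φ sin δ + cos φ cos δ sin H₀ = 2.0547×-0.61978×-0.50754 + 0.78478×0.86163×0.88521 = 0.646333 + 0.598570 = 1.244903.
Q̄ = (S₀/π) × [bracket] = (1372/π) × 1.244903 = 543.68 W/m².
Ratio Q̄_A / Q̄_B = 105.89 / 543.68 = 0.1948.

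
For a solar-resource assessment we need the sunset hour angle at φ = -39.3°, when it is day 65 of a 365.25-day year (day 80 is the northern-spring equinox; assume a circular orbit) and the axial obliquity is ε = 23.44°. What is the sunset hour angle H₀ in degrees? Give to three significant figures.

Solar longitude: λ_s = 360° × (65 − 80)/365.25 = -14.784°, i.e. -14.784° + 360° = 345.216°.
sin δ = sin 23.44° × sin 345.216° = -0.10151, so δ = -5.826°.
cos H₀ = −tan φ · tan δ = −tan(-39.3°) × tan(-5.826°) = -0.0835, so H₀ = 1.6544 rad = 94.79°.

H₀ = 94.8°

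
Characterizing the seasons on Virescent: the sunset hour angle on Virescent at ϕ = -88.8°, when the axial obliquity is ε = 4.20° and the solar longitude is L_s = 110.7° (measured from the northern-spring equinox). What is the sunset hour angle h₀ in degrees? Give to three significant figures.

h₀ = 0.00°

Solar declination: sin δ = sin ε · sin L_s = sin 4.20° × sin 110.7° = 0.06851, so δ = +3.928°.
cos h₀ = −tan ϕ · tan δ = 3.2783 ≥ 1, so the host star never rises (polar night) and h₀ = 0.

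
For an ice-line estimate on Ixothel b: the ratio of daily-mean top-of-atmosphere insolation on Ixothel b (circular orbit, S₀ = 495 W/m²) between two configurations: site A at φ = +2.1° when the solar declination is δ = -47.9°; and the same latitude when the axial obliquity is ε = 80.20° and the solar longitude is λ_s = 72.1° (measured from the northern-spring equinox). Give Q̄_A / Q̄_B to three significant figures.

Q̄_A / Q̄_B ≈ 1.56

— Configuration A (φ=+2.1°):
cos H₀ = −tan(+2.1°) tan(-47.900°) = 0.0406, H₀ = 1.5302 rad.
Bracket: H₀ sin φ sin δ + cos φ cos δ sin H₀ = 1.5302×0.03664×-0.74198 + 0.99933×0.67043×0.99918 = -0.041600 + 0.669431 = 0.627831.
Q̄ = (S₀/π) × [bracket] = (495/π) × 0.627831 = 98.923 W/m².
— Configuration B (φ=+2.1°):
Solar declination: sin δ = sin ε · sin λ_s = sin 80.20° × sin 72.1° = 0.93771, so δ = +69.670°.
cos H₀ = −tan(+2.1°) tan(+69.670°) = -0.0990, H₀ = 1.6699 rad.
Bracket: H₀ sin φ sin δ + cos φ cos δ sin H₀ = 1.6699×0.03664×0.93771 + 0.99933×0.34742×0.99509 = 0.057374 + 0.345483 = 0.402857.
Q̄ = (S₀/π) × [bracket] = (495/π) × 0.402857 = 63.476 W/m².
Ratio Q̄_A / Q̄_B = 98.923 / 63.476 = 1.558.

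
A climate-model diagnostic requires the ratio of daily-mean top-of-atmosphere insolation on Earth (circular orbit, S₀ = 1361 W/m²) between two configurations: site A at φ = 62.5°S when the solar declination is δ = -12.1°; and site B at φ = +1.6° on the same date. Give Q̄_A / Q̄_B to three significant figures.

— Configuration A (φ=-62.5°):
cos H₀ = −tan(-62.5°) tan(-12.100°) = -0.4118, H₀ = 1.9952 rad.
Bracket: H₀ sin φ sin δ + cos φ cos δ sin H₀ = 1.9952×-0.88701×-0.20962 + 0.46175×0.97778×0.91126 = 0.370978 + 0.411425 = 0.782403.
Q̄ = (S₀/π) × [bracket] = (1361/π) × 0.782403 = 338.95 W/m².
— Configuration B (φ=+1.6°):
cos H₀ = −tan(+1.6°) tan(-12.100°) = 0.0060, H₀ = 1.5648 rad.
Bracket: H₀ sin φ sin δ + cos φ cos δ sin H₀ = 1.5648×0.02792×-0.20962 + 0.99961×0.97778×0.99998 = -0.009158 + 0.977379 = 0.968221.
Q̄ = (S₀/π) × [bracket] = (1361/π) × 0.968221 = 419.45 W/m².
Ratio Q̄_A / Q̄_B = 338.95 / 419.45 = 0.8081.

Q̄_A / Q̄_B ≈ 0.808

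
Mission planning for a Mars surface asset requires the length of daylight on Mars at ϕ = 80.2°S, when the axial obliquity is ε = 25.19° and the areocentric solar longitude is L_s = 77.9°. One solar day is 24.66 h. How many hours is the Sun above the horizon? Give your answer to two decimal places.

sin δ = sin 25.19° × sin 77.9° = 0.41617, so δ = +24.593°.
cos h₀ = −tan ϕ · tan δ = 2.6497 ≥ 1, so the Sun never rises (polar night) and h₀ = 0.
Daylight = 2h₀/(2π) × 24.66 h = (0.0000/π) × 24.66 = 0.00 h.

0.00 h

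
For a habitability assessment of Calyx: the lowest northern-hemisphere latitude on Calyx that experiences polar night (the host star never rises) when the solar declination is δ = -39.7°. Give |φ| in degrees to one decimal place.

|φ| = 50.3°

Polar night requires cos H₀ = −tan φ tan δ ≥ 1, i.e. tan φ tan δ ≤ −1.
The boundary is |tan φ| · |tan δ| = 1, so |φ| = 90° − |δ| = 90° − 39.7° = 50.3° in the northern hemisphere.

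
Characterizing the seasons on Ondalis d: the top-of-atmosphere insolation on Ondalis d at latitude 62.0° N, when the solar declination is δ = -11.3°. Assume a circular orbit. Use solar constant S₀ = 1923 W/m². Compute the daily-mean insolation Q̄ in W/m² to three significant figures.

cos H₀ = −tan(+62.0°) tan(-11.300°) = 0.3758, H₀ = 1.1855 rad.
Bracket: H₀ sin φ sin δ + cos φ cos δ sin H₀ = 1.1855×0.88295×-0.19595 + 0.46947×0.98061×0.92670 = -0.205108 + 0.426622 = 0.221514.
Q̄ = (S₀/π) × [bracket] = (1923/π) × 0.221514 = 135.6 W/m².

Q̄ ≈ 136 W/m²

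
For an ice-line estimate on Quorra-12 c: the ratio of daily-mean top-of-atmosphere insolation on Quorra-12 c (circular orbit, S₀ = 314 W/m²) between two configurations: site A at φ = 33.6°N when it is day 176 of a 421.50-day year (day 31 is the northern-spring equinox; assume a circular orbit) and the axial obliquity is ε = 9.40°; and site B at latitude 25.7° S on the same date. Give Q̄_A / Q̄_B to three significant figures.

— Configuration A (φ=+33.6°):
Solar longitude: λ_s = 360° × (176 − 31)/421.50 = 123.843°.
sin δ = sin 9.40° × sin 123.843° = 0.13565, so δ = +7.796°.
cos H₀ = −tan(+33.6°) tan(+7.796°) = -0.0910, H₀ = 1.6619 rad.
Bracket: H₀ sin φ sin δ + cos φ cos δ sin H₀ = 1.6619×0.55339×0.13565 + 0.83292×0.99076×0.99585 = 0.124754 + 0.821799 = 0.946553.
Q̄ = (S₀/π) × [bracket] = (314/π) × 0.946553 = 94.607 W/m².
— Configuration B (φ=-25.7°):
cos H₀ = −tan(-25.7°) tan(+7.796°) = 0.0659, H₀ = 1.5049 rad.
Bracket: H₀ sin φ sin δ + cos φ cos δ sin H₀ = 1.5049×-0.43366×0.13565 + 0.90108×0.99076×0.99783 = -0.088527 + 0.890817 = 0.802290.
Q̄ = (S₀/π) × [bracket] = (314/π) × 0.802290 = 80.188 W/m².
Ratio Q̄_A / Q̄_B = 94.607 / 80.188 = 1.180.

Q̄_A / Q̄_B ≈ 1.18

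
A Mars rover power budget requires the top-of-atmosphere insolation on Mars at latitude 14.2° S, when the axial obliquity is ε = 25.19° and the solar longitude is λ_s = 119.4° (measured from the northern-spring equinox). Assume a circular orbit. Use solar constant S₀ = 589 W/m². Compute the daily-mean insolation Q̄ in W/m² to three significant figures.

Q̄ ≈ 143 W/m²

Solar declination: sin δ = sin ε · sin λ_s = sin 25.19° × sin 119.4° = 0.37081, so δ = +21.765°.
cos H₀ = −tan(-14.2°) tan(+21.765°) = 0.1010, H₀ = 1.4696 rad.
Bracket: H₀ sin φ sin δ + cos φ cos δ sin H₀ = 1.4696×-0.24531×0.37081 + 0.96945×0.92871×0.99488 = -0.133680 + 0.895728 = 0.762048.
Q̄ = (S₀/π) × [bracket] = (589/π) × 0.762048 = 142.9 W/m².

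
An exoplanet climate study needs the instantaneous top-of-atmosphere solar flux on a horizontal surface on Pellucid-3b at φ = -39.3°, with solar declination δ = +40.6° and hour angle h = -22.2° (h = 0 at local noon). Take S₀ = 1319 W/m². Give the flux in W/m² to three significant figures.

cos θ_z = sin φ sin δ + cos φ cos δ cos h = -0.412188 + 0.544000 = 0.131812.
Flux = S₀ · cos θ_z = 1319 × 0.131812 = 173.9 W/m².

174 W/m²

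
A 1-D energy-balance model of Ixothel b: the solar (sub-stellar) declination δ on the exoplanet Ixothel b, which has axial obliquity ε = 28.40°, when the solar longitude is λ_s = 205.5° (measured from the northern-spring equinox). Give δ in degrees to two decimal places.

sin δ = sin ε · sin λ_s = sin 28.40° × sin 205.5° = -0.204761.
δ = arcsin(-0.204761) = -11.82°.

δ = -11.82°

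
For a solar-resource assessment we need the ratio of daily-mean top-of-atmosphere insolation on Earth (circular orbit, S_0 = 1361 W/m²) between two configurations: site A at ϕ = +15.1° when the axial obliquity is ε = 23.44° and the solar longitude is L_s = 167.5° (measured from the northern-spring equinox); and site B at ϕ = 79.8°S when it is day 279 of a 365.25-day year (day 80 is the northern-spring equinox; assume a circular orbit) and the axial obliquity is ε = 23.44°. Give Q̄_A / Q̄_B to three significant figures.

— Configuration A (ϕ=+15.1°):
Solar declination: sin δ = sin ε · sin L_s = sin 23.44° × sin 167.5° = 0.08610, so δ = +4.939°.
cos h₀ = −tan(+15.1°) tan(+4.939°) = -0.0233, h₀ = 1.5941 rad.
Bracket: h₀ sin ϕ sin δ + cos ϕ cos δ sin h₀ = 1.5941×0.26050×0.08610 + 0.96547×0.99629×0.99973 = 0.035754 + 0.961628 = 0.997382.
Q̄ = (S_0/π) × [bracket] = (1361/π) × 0.997382 = 432.09 W/m².
— Configuration B (ϕ=-79.8°):
Solar longitude: L_s = 360° × (279 − 80)/365.25 = 196.140°.
sin δ = sin 23.44° × sin 196.140° = -0.11058, so δ = -6.349°.
cos h₀ = −tan(-79.8°) tan(-6.349°) = -0.6184, h₀ = 2.2374 rad.
Bracket: h₀ sin ϕ sin δ + cos ϕ cos δ sin h₀ = 2.2374×-0.98420×-0.11058 + 0.17708×0.99387×0.78590 = 0.243503 + 0.138314 = 0.381817.
Q̄ = (S_0/π) × [bracket] = (1361/π) × 0.381817 = 165.41 W/m².
Ratio Q̄_A / Q̄_B = 432.09 / 165.41 = 2.612.

Q̄_A / Q̄_B ≈ 2.61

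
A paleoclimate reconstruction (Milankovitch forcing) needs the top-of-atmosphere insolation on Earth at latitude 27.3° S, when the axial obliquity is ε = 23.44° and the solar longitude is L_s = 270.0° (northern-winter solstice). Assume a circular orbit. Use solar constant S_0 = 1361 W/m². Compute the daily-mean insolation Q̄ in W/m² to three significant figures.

Q̄ ≈ 486 W/m²

Solar declination: sin δ = sin ε · sin L_s = sin 23.44° × sin 270.0° = -0.39779, so δ = -23.440°.
cos h₀ = −tan(-27.3°) tan(-23.440°) = -0.2238, h₀ = 1.7965 rad.
Bracket: h₀ sin ϕ sin δ + cos ϕ cos δ sin h₀ = 1.7965×-0.45865×-0.39779 + 0.88862×0.91748×0.97464 = 0.327765 + 0.794615 = 1.122380.
Q̄ = (S_0/π) × [bracket] = (1361/π) × 1.122380 = 486.2 W/m².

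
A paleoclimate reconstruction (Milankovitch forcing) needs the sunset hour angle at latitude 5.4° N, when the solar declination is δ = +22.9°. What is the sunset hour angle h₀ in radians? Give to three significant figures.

h₀ = 1.61 rad

cos h₀ = −tan ϕ · tan δ = −tan(+5.4°) × tan(+22.900°) = -0.0399, so h₀ = 1.6107 rad = 92.29°.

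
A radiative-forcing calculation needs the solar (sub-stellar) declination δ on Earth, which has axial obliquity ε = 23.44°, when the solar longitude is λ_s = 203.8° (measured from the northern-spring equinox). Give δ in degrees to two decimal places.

δ = -9.24°

sin δ = sin ε · sin λ_s = sin 23.44° × sin 203.8° = -0.160526.
δ = arcsin(-0.160526) = -9.24°.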